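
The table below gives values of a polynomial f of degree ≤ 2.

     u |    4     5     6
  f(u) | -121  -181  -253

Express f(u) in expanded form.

f(u) = -6u^2 - 6u - 1

Using the Lagrange interpolation formula with nodes 4, 5, 6:
  L_0(u) = (u - 5)(u - 6) / 2
  L_1(u) = (u - 4)(u - 6) / -1
  L_2(u) = (u - 4)(u - 5) / 2
Then f(u) = -121·L_0(u) - 181·L_1(u) - 253·L_2(u).
Expanding and collecting terms gives f(u) = -6u^2 - 6u - 1.
Check: f(4) = -121. ✓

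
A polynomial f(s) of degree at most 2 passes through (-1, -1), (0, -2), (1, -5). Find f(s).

Using the Lagrange interpolation formula with nodes -1, 0, 1:
  L_0(s) = s(s - 1) / 2
  L_1(s) = (s + 1)(s - 1) / -1
  L_2(s) = (s + 1)s / 2
Then f(s) = -1·L_0(s) - 2·L_1(s) - 5·L_2(s).
Expanding and collecting terms gives f(s) = -s^2 - 2s - 2.
Check: f(-1) = -1. ✓

f(s) = -s^2 - 2s - 2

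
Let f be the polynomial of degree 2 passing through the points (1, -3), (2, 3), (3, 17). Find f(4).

Write f(t) = at^2 + bt + c. Substituting each data point gives a linear system:
  a + b + c = -3
  4a + 2b + c = 3
  9a + 3b + c = 17
Solving the system yields a = 4, b = -6, c = -1.
So f(t) = 4t^2 - 6t - 1.
Then f(4) = 39.

39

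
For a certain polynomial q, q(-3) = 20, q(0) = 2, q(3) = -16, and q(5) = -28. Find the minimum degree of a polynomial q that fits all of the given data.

Divided differences on the nodes -3, 0, 3, 5:
  order 0: 20  2  -16  -28
  order 1: -6  -6  -6
  order 2: 0  0
  order 3: 0
The order-1 divided differences are all -6 (nonzero) and every higher order vanishes, so the data lies on a polynomial of degree exactly 1.

1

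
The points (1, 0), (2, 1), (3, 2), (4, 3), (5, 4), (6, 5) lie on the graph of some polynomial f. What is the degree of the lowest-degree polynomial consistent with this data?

1

Forward differences of the values at n = 1, 2, 3, 4, 5, 6:
  f  : 0  1  2  3  4  5
  Δ  : 1  1  1  1  1
  Δ^2: 0  0  0  0
  Δ^3: 0  0  0
  Δ^4: 0  0
  Δ^5: 0
The first differences are constant (1) and nonzero, while all higher differences vanish, so the minimal degree is 1.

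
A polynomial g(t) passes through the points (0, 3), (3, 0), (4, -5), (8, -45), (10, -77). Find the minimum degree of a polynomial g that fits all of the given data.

Divided differences on the nodes 0, 3, 4, 8, 10:
  order 0: 3  0  -5  -45  -77
  order 1: -1  -5  -10  -16
  order 2: -1  -1  -1
  order 3: 0  0
  order 4: 0
The order-2 divided differences are all -1 (nonzero) and every higher order vanishes, so the data lies on a polynomial of degree exactly 2.

2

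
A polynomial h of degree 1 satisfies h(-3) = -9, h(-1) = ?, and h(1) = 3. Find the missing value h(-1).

The 2 known points determine the degree-1 polynomial uniquely.
Write h(t) = at + b. Substituting each data point gives a linear system:
  -3a + b = -9
  a + b = 3
Solving the system yields a = 3, b = 0.
So h(t) = 3t.
Then h(-1) = -3.

-3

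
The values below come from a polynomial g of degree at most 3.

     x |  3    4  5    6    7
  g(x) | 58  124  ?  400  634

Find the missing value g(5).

The 4 known points determine the degree-3 polynomial uniquely.
Write g(x) = ax^3 + bx^2 + cx + d. Substituting each data point gives a linear system:
  27a + 9b + 3c + d = 58
  64a + 16b + 4c + d = 124
  216a + 36b + 6c + d = 400
  343a + 49b + 7c + d = 634
Solving the system yields a = 2, b = -2, c = 6, d = 4.
So g(x) = 2x^3 - 2x^2 + 6x + 4.
Then g(5) = 234.

234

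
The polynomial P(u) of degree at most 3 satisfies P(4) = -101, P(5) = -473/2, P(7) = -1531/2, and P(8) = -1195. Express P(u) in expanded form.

Write P(u) = au^3 + bu^2 + cu + d. Substituting each data point gives a linear system:
  64a + 16b + 4c + d = -101
  125a + 25b + 5c + d = -473/2
  343a + 49b + 7c + d = -1531/2
  512a + 64b + 8c + d = -1195
Solving the system yields a = -3, b = 5, c = 5/2, d = 1.
So P(u) = -3u^3 + 5u^2 + (5/2)u + 1.
Check: P(8) = -1195. ✓

P(u) = -3u^3 + 5u^2 + (5/2)u + 1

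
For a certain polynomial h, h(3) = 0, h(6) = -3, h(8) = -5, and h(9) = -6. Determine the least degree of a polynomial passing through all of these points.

1

Divided differences on the nodes 3, 6, 8, 9:
  order 0: 0  -3  -5  -6
  order 1: -1  -1  -1
  order 2: 0  0
  order 3: 0
The order-1 divided differences are all -1 (nonzero) and every higher order vanishes, so the data lies on a polynomial of degree exactly 1.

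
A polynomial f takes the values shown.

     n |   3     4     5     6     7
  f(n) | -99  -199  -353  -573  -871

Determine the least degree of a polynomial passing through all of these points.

Forward differences of the values at n = 3, 4, 5, 6, 7:
  f  : -99  -199  -353  -573  -871
  Δ  : -100  -154  -220  -298
  Δ^2: -54  -66  -78
  Δ^3: -12  -12
  Δ^4: 0
The third differences are constant (-12) and nonzero, while all higher differences vanish, so the minimal degree is 3.

3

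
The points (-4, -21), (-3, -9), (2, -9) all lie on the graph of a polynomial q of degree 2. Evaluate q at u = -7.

-81

Using the Lagrange interpolation formula with nodes -4, -3, 2:
  L_0(u) = (u + 3)(u - 2) / 6
  L_1(u) = (u + 4)(u - 2) / -5
  L_2(u) = (u + 4)(u + 3) / 30
Then q(u) = -21·L_0(u) - 9·L_1(u) - 9·L_2(u).
Expanding and collecting terms gives q(u) = -2u^2 - 2u + 3.
Evaluating at u = -7: q(-7) = -81.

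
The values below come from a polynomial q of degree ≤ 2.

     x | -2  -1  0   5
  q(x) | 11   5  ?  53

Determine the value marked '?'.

3

The 3 known points determine the degree-2 polynomial uniquely.
Write q(x) = ax^2 + bx + c. Substituting each data point gives a linear system:
  4a - 2b + c = 11
  a - b + c = 5
  25a + 5b + c = 53
Solving the system yields a = 2, b = 0, c = 3.
So q(x) = 2x² + 3.
Then q(0) = 3.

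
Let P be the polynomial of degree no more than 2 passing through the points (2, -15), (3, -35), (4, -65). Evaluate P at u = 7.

Using the Lagrange interpolation formula with nodes 2, 3, 4:
  L_0(u) = (u - 3)(u - 4) / 2
  L_1(u) = (u - 2)(u - 4) / -1
  L_2(u) = (u - 2)(u - 3) / 2
Then P(u) = -15·L_0(u) - 35·L_1(u) - 65·L_2(u).
Expanding and collecting terms gives P(u) = -5u² + 5u - 5.
Evaluating at u = 7: P(7) = -215.

-215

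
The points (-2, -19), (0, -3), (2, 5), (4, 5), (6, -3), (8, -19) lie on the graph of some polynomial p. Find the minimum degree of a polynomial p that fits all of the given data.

Forward differences of the values at t = -2, 0, 2, 4, 6, 8:
  p  : -19  -3  5  5  -3  -19
  Δ  : 16  8  0  -8  -16
  Δ^2: -8  -8  -8  -8
  Δ^3: 0  0  0
  Δ^4: 0  0
  Δ^5: 0
The second differences are constant (-8) and nonzero, while all higher differences vanish, so the minimal degree is 2.

2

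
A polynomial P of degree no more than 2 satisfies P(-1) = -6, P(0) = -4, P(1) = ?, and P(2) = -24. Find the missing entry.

The 3 known points determine the degree-2 polynomial uniquely.
Write P(n) = an^2 + bn + c. Substituting each data point gives a linear system:
  a - b + c = -6
  c = -4
  4a + 2b + c = -24
Solving the system yields a = -4, b = -2, c = -4.
So P(n) = -4n^2 - 2n - 4.
Then P(1) = -10.

-10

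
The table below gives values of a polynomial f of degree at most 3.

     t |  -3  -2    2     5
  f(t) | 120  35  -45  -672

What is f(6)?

Write f(t) = at^3 + bt^2 + ct + d. Substituting each data point gives a linear system:
  -27a + 9b - 3c + d = 120
  -8a + 4b - 2c + d = 35
  8a + 4b + 2c + d = -45
  125a + 25b + 5c + d = -672
Solving the system yields a = -5, b = -2, c = 0, d = 3.
So f(t) = -5t^3 - 2t^2 + 3.
Then f(6) = -1149.

-1149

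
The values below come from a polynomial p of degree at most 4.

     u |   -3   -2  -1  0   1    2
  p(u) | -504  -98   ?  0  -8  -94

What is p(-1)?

-4

The 5 known points determine the degree-4 polynomial uniquely.
Write p(u) = au^4 + bu^3 + cu^2 + du + e. Substituting each data point gives a linear system:
  81a - 27b + 9c - 3d + e = -504
  16a - 8b + 4c - 2d + e = -98
  e = 0
  a + b + c + d + e = -8
  16a + 8b + 4c + 2d + e = -94
Solving the system yields a = -6, b = 1, c = 0, d = -3, e = 0.
So p(u) = -6u^4 + u^3 - 3u.
Then p(-1) = -4.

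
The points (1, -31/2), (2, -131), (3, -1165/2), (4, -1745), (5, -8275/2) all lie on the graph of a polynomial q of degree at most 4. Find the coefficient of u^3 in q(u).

Write q(u) = au^4 + bu^3 + cu^2 + du + e. Substituting each data point gives a linear system:
  a + b + c + d + e = -31/2
  16a + 8b + 4c + 2d + e = -131
  81a + 27b + 9c + 3d + e = -1165/2
  256a + 64b + 16c + 4d + e = -1745
  625a + 125b + 25c + 5d + e = -8275/2
Solving the system yields a = -6, b = -5/2, c = -3, d = 1, e = -5.
So q(u) = -6u^4 - (5/2)u^3 - 3u^2 + u - 5.
The coefficient of u^3 is -5/2.

-5/2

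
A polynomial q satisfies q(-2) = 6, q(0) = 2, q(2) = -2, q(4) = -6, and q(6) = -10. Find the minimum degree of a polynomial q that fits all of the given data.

1

Forward differences of the values at u = -2, 0, 2, 4, 6:
  q  : 6  2  -2  -6  -10
  Δ  : -4  -4  -4  -4
  Δ^2: 0  0  0
  Δ^3: 0  0
  Δ^4: 0
The first differences are constant (-4) and nonzero, while all higher differences vanish, so the minimal degree is 1.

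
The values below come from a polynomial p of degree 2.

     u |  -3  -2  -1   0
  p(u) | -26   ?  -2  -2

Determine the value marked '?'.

-10

On equispaced nodes a degree-2 polynomial has vanishing third forward difference, so
  - p(-3) + 3·p(-2) - 3·p(-1) + p(0) = 0.
Substituting the known values and solving for p(-2):
  3·p(-2) = -30
  p(-2) = -10.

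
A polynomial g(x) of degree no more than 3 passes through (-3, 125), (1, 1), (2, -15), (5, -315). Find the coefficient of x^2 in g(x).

3

Write g(x) = ax^3 + bx^2 + cx + d. Substituting each data point gives a linear system:
  -27a + 9b - 3c + d = 125
  a + b + c + d = 1
  8a + 4b + 2c + d = -15
  125a + 25b + 5c + d = -315
Solving the system yields a = -3, b = 3, c = -4, d = 5.
So g(x) = -3x^3 + 3x^2 - 4x + 5.
The coefficient of x^2 is 3.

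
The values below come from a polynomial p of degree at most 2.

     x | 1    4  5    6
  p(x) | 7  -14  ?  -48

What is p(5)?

-29

The 3 known points determine the degree-2 polynomial uniquely.
Write p(x) = ax^2 + bx + c. Substituting each data point gives a linear system:
  a + b + c = 7
  16a + 4b + c = -14
  36a + 6b + c = -48
Solving the system yields a = -2, b = 3, c = 6.
So p(x) = -2x^2 + 3x + 6.
Then p(5) = -29.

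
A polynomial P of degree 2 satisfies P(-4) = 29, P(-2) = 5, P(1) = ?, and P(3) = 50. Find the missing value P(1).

The 3 known points determine the degree-2 polynomial uniquely.
Write P(x) = ax^2 + bx + c. Substituting each data point gives a linear system:
  16a - 4b + c = 29
  4a - 2b + c = 5
  9a + 3b + c = 50
Solving the system yields a = 3, b = 6, c = 5.
So P(x) = 3x² + 6x + 5.
Then P(1) = 14.

14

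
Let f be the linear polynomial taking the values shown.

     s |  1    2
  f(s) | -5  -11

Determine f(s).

f(s) = -6s + 1

Write f(s) = as + b. Substituting each data point gives a linear system:
  a + b = -5
  2a + b = -11
Solving the system yields a = -6, b = 1.
So f(s) = -6s + 1.
Check: f(2) = -11. ✓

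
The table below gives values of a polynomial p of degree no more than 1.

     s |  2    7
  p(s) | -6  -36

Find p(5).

Using the Lagrange interpolation formula with nodes 2, 7:
  L_0(s) = (s - 7) / -5
  L_1(s) = (s - 2) / 5
Then p(s) = -6·L_0(s) - 36·L_1(s).
Expanding and collecting terms gives p(s) = -6s + 6.
Evaluating at s = 5: p(5) = -24.

-24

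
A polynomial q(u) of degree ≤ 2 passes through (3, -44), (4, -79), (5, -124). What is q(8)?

-319

Write q(u) = au^2 + bu + c. Substituting each data point gives a linear system:
  9a + 3b + c = -44
  16a + 4b + c = -79
  25a + 5b + c = -124
Solving the system yields a = -5, b = 0, c = 1.
So q(u) = -5u^2 + 1.
Then q(8) = -319.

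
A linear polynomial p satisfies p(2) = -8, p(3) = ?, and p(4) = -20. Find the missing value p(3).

-14

The 2 known points determine the degree-1 polynomial uniquely.
Write p(t) = at + b. Substituting each data point gives a linear system:
  2a + b = -8
  4a + b = -20
Solving the system yields a = -6, b = 4.
So p(t) = -6t + 4.
Then p(3) = -14.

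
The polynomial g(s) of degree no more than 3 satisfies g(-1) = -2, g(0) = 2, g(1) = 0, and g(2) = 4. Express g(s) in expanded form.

Using the Lagrange interpolation formula with nodes -1, 0, 1, 2:
  L_0(s) = s(s - 1)(s - 2) / -6
  L_1(s) = (s + 1)(s - 1)(s - 2) / 2
  L_2(s) = (s + 1)s(s - 2) / -2
  L_3(s) = (s + 1)s(s - 1) / 6
Then g(s) = -2·L_0(s) + 2·L_1(s) + 0·L_2(s) + 4·L_3(s).
Expanding and collecting terms gives g(s) = 2s³ - 3s² - s + 2.
Check: g(0) = 2. ✓

g(s) = 2s^3 - 3s^2 - s + 2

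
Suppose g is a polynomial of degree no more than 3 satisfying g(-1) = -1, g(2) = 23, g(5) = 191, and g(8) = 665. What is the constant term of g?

1

Write g(t) = at^3 + bt^2 + ct + d. Substituting each data point gives a linear system:
  -a + b - c + d = -1
  8a + 4b + 2c + d = 23
  125a + 25b + 5c + d = 191
  512a + 64b + 8c + d = 665
Solving the system yields a = 1, b = 2, c = 3, d = 1.
So g(t) = t^3 + 2t^2 + 3t + 1.
The constant term is 1.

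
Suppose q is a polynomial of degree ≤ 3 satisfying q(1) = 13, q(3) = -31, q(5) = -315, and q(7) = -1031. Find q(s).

Using the Lagrange interpolation formula with nodes 1, 3, 5, 7:
  L_0(s) = (s - 3)(s - 5)(s - 7) / -48
  L_1(s) = (s - 1)(s - 5)(s - 7) / 16
  L_2(s) = (s - 1)(s - 3)(s - 7) / -16
  L_3(s) = (s - 1)(s - 3)(s - 5) / 48
Then q(s) = 13·L_0(s) - 31·L_1(s) - 315·L_2(s) - 1031·L_3(s).
Expanding and collecting terms gives q(s) = -4s³ + 6s² + 6s + 5.
Check: q(5) = -315. ✓

q(s) = -4s^3 + 6s^2 + 6s + 5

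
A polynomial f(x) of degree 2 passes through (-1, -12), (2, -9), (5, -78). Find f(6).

-117

Forward differences of the values at x = -1, 2, 5:
  f  : -12  -9  -78
  Δ  : 3  -69
  Δ^2: -72
The second differences are constant, confirming degree 2.
Interpolating (Newton forward form) and evaluating at x = 6 gives f(6) = -117.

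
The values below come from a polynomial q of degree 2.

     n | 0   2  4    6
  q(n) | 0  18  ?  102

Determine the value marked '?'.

The 3 known points determine the degree-2 polynomial uniquely.
Write q(n) = an^2 + bn + c. Substituting each data point gives a linear system:
  c = 0
  4a + 2b + c = 18
  36a + 6b + c = 102
Solving the system yields a = 2, b = 5, c = 0.
So q(n) = 2n² + 5n.
Then q(4) = 52.

52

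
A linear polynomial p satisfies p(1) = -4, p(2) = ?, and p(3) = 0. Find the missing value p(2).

The 2 known points determine the degree-1 polynomial uniquely.
Write p(u) = au + b. Substituting each data point gives a linear system:
  a + b = -4
  3a + b = 0
Solving the system yields a = 2, b = -6.
So p(u) = 2u - 6.
Then p(2) = -2.

-2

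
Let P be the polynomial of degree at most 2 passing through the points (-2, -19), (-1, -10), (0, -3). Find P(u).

Write P(u) = au^2 + bu + c. Substituting each data point gives a linear system:
  4a - 2b + c = -19
  a - b + c = -10
  c = -3
Solving the system yields a = -1, b = 6, c = -3.
So P(u) = -u^2 + 6u - 3.
Check: P(-2) = -19. ✓

P(u) = -u^2 + 6u - 3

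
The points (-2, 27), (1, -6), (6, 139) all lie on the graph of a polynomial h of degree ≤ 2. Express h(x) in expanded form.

h(x) = 5x^2 - 6x - 5

Write h(x) = ax^2 + bx + c. Substituting each data point gives a linear system:
  4a - 2b + c = 27
  a + b + c = -6
  36a + 6b + c = 139
Solving the system yields a = 5, b = -6, c = -5.
So h(x) = 5x^2 - 6x - 5.
Check: h(1) = -6. ✓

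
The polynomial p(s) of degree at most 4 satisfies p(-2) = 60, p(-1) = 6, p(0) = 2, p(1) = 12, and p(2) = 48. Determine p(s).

p(s) = 2s^4 - 2s^3 + 5s^2 + 5s + 2

Write p(s) = as^4 + bs^3 + cs^2 + ds + e. Substituting each data point gives a linear system:
  16a - 8b + 4c - 2d + e = 60
  a - b + c - d + e = 6
  e = 2
  a + b + c + d + e = 12
  16a + 8b + 4c + 2d + e = 48
Solving the system yields a = 2, b = -2, c = 5, d = 5, e = 2.
So p(s) = 2s^4 - 2s^3 + 5s^2 + 5s + 2.
Check: p(-2) = 60. ✓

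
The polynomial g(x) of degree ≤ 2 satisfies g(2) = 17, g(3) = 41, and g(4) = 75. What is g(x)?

g(x) = 5x^2 - x - 1

Using the Lagrange interpolation formula with nodes 2, 3, 4:
  L_0(x) = (x - 3)(x - 4) / 2
  L_1(x) = (x - 2)(x - 4) / -1
  L_2(x) = (x - 2)(x - 3) / 2
Then g(x) = 17·L_0(x) + 41·L_1(x) + 75·L_2(x).
Expanding and collecting terms gives g(x) = 5x^2 - x - 1.
Check: g(4) = 75. ✓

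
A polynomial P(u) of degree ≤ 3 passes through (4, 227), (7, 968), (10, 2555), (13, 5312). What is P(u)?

Using the Lagrange interpolation formula with nodes 4, 7, 10, 13:
  L_0(u) = (u - 7)(u - 10)(u - 13) / -162
  L_1(u) = (u - 4)(u - 10)(u - 13) / 54
  L_2(u) = (u - 4)(u - 7)(u - 13) / -54
  L_3(u) = (u - 4)(u - 7)(u - 10) / 162
Then P(u) = 227·L_0(u) + 968·L_1(u) + 2555·L_2(u) + 5312·L_3(u).
Expanding and collecting terms gives P(u) = 2u^3 + 5u^2 + 6u - 5.
Check: P(10) = 2555. ✓

P(u) = 2u^3 + 5u^2 + 6u - 5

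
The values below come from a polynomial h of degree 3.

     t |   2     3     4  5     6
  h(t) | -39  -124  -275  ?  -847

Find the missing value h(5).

The 4 known points determine the degree-3 polynomial uniquely.
Write h(t) = at^3 + bt^2 + ct + d. Substituting each data point gives a linear system:
  8a + 4b + 2c + d = -39
  27a + 9b + 3c + d = -124
  64a + 16b + 4c + d = -275
  216a + 36b + 6c + d = -847
Solving the system yields a = -3, b = -6, c = 2, d = 5.
So h(t) = -3t³ - 6t² + 2t + 5.
Then h(5) = -510.

-510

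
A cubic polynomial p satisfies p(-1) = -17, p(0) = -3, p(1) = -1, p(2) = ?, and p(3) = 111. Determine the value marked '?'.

On equispaced nodes a degree-3 polynomial has vanishing fourth forward difference, so
  p(-1) - 4·p(0) + 6·p(1) - 4·p(2) + p(3) = 0.
Substituting the known values and solving for p(2):
  -4·p(2) = -100
  p(2) = 25.

25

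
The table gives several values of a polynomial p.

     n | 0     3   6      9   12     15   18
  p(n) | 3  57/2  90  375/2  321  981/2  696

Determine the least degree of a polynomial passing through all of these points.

Forward differences of the values at n = 0, 3, 6, 9, 12, 15, 18:
  p  : 3  57/2  90  375/2  321  981/2  696
  Δ  : 51/2  123/2  195/2  267/2  339/2  411/2
  Δ^2: 36  36  36  36  36
  Δ^3: 0  0  0  0
  Δ^4: 0  0  0
  Δ^5: 0  0
  Δ^6: 0
The second differences are constant (36) and nonzero, while all higher differences vanish, so the minimal degree is 2.

2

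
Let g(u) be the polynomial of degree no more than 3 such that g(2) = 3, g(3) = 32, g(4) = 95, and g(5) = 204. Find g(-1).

0

Forward differences of the values at u = 2, 3, 4, 5:
  g  : 3  32  95  204
  Δ  : 29  63  109
  Δ^2: 34  46
  Δ^3: 12
The third differences are constant, confirming degree 3.
Interpolating (Newton forward form) and evaluating at u = -1 gives g(-1) = 0.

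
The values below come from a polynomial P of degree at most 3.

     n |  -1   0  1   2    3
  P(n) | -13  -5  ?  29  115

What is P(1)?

-1

On equispaced nodes a degree-3 polynomial has vanishing fourth forward difference, so
  P(-1) - 4·P(0) + 6·P(1) - 4·P(2) + P(3) = 0.
Substituting the known values and solving for P(1):
  6·P(1) = -6
  P(1) = -1.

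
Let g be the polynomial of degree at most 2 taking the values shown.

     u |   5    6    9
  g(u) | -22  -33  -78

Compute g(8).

-61

Write g(u) = au^2 + bu + c. Substituting each data point gives a linear system:
  25a + 5b + c = -22
  36a + 6b + c = -33
  81a + 9b + c = -78
Solving the system yields a = -1, b = 0, c = 3.
So g(u) = -u^2 + 3.
Then g(8) = -61.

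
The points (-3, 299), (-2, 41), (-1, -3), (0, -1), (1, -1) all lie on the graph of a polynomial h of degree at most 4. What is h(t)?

h(t) = 5t^4 + 2t^3 - 6t^2 - t - 1

Write h(t) = at^4 + bt^3 + ct^2 + dt + e. Substituting each data point gives a linear system:
  81a - 27b + 9c - 3d + e = 299
  16a - 8b + 4c - 2d + e = 41
  a - b + c - d + e = -3
  e = -1
  a + b + c + d + e = -1
Solving the system yields a = 5, b = 2, c = -6, d = -1, e = -1.
So h(t) = 5t^4 + 2t^3 - 6t^2 - t - 1.
Check: h(-3) = 299. ✓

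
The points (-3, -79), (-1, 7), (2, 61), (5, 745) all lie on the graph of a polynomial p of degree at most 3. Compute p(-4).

Write p(x) = ax^3 + bx^2 + cx + d. Substituting each data point gives a linear system:
  -27a + 9b - 3c + d = -79
  -a + b - c + d = 7
  8a + 4b + 2c + d = 61
  125a + 25b + 5c + d = 745
Solving the system yields a = 5, b = 5, c = -2, d = 5.
So p(x) = 5x^3 + 5x^2 - 2x + 5.
Then p(-4) = -227.

-227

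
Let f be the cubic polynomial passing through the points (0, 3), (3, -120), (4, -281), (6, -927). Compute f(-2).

25

Using the Lagrange interpolation formula with nodes 0, 3, 4, 6:
  L_0(s) = (s - 3)(s - 4)(s - 6) / -72
  L_1(s) = s(s - 4)(s - 6) / 9
  L_2(s) = s(s - 3)(s - 6) / -8
  L_3(s) = s(s - 3)(s - 4) / 36
Then f(s) = 3·L_0(s) - 120·L_1(s) - 281·L_2(s) - 927·L_3(s).
Expanding and collecting terms gives f(s) = -4s^3 - 2s^2 + s + 3.
Evaluating at s = -2: f(-2) = 25.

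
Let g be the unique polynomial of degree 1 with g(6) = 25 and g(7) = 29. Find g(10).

41

Using the Lagrange interpolation formula with nodes 6, 7:
  L_0(n) = (n - 7) / -1
  L_1(n) = (n - 6) / 1
Then g(n) = 25·L_0(n) + 29·L_1(n).
Expanding and collecting terms gives g(n) = 4n + 1.
Evaluating at n = 10: g(10) = 41.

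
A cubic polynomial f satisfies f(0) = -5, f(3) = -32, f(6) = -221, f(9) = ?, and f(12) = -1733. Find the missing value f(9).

-734

On equispaced nodes a degree-3 polynomial has vanishing fourth forward difference, so
  f(0) - 4·f(3) + 6·f(6) - 4·f(9) + f(12) = 0.
Substituting the known values and solving for f(9):
  -4·f(9) = 2936
  f(9) = -734.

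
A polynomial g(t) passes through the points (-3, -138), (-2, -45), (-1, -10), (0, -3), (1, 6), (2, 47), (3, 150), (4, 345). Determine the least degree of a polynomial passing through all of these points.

3

Forward differences of the values at t = -3, -2, -1, 0, 1, 2, 3, 4:
  g  : -138  -45  -10  -3  6  47  150  345
  Δ  : 93  35  7  9  41  103  195
  Δ^2: -58  -28  2  32  62  92
  Δ^3: 30  30  30  30  30
  Δ^4: 0  0  0  0
  Δ^5: 0  0  0
  Δ^6: 0  0
  Δ^7: 0
The third differences are constant (30) and nonzero, while all higher differences vanish, so the minimal degree is 3.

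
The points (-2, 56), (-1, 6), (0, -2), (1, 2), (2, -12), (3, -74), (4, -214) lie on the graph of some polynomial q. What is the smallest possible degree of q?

3

Forward differences of the values at u = -2, -1, 0, 1, 2, 3, 4:
  q  : 56  6  -2  2  -12  -74  -214
  Δ  : -50  -8  4  -14  -62  -140
  Δ^2: 42  12  -18  -48  -78
  Δ^3: -30  -30  -30  -30
  Δ^4: 0  0  0
  Δ^5: 0  0
  Δ^6: 0
The third differences are constant (-30) and nonzero, while all higher differences vanish, so the minimal degree is 3.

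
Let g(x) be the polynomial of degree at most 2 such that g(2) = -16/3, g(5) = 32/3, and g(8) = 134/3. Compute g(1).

Forward differences of the values at x = 2, 5, 8:
  g  : -16/3  32/3  134/3
  Δ  : 16  34
  Δ^2: 18
The second differences are constant, confirming degree 2.
Interpolating (Newton forward form) and evaluating at x = 1 gives g(1) = -20/3.

-20/3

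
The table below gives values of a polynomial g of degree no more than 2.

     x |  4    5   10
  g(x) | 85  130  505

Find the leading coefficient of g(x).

Write g(x) = ax^2 + bx + c. Substituting each data point gives a linear system:
  16a + 4b + c = 85
  25a + 5b + c = 130
  100a + 10b + c = 505
Solving the system yields a = 5, b = 0, c = 5.
So g(x) = 5x^2 + 5.
The leading coefficient is 5.

5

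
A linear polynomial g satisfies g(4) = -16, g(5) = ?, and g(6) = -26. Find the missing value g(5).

-21

On equispaced nodes a degree-1 polynomial has vanishing second forward difference, so
  g(4) - 2·g(5) + g(6) = 0.
Substituting the known values and solving for g(5):
  -2·g(5) = 42
  g(5) = -21.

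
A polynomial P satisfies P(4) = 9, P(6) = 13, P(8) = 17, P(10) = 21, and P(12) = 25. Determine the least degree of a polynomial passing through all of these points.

Forward differences of the values at s = 4, 6, 8, 10, 12:
  P  : 9  13  17  21  25
  Δ  : 4  4  4  4
  Δ^2: 0  0  0
  Δ^3: 0  0
  Δ^4: 0
The first differences are constant (4) and nonzero, while all higher differences vanish, so the minimal degree is 1.

1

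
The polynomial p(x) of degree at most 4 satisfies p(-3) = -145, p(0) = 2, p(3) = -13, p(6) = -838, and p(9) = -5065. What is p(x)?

Write p(x) = ax^4 + bx^3 + cx^2 + dx + e. Substituting each data point gives a linear system:
  81a - 27b + 9c - 3d + e = -145
  e = 2
  81a + 27b + 9c + 3d + e = -13
  1296a + 216b + 36c + 6d + e = -838
  6561a + 729b + 81c + 9d + e = -5065
Solving the system yields a = -1, b = 2, c = 0, d = 4, e = 2.
So p(x) = -x^4 + 2x^3 + 4x + 2.
Check: p(6) = -838. ✓

p(x) = -x^4 + 2x^3 + 4x + 2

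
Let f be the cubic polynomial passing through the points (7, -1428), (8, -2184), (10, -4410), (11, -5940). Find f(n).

Write f(n) = an^3 + bn^2 + cn + d. Substituting each data point gives a linear system:
  343a + 49b + 7c + d = -1428
  512a + 64b + 8c + d = -2184
  1000a + 100b + 10c + d = -4410
  1331a + 121b + 11c + d = -5940
Solving the system yields a = -5, b = 6, c = -1, d = 0.
So f(n) = -5n³ + 6n² - n.
Check: f(8) = -2184. ✓

f(n) = -5n^3 + 6n^2 - n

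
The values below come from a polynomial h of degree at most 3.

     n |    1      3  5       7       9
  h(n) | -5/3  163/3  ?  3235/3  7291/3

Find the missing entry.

1051/3

On equispaced nodes a degree-3 polynomial has vanishing fourth forward difference, so
  h(1) - 4·h(3) + 6·h(5) - 4·h(7) + h(9) = 0.
Substituting the known values and solving for h(5):
  6·h(5) = 2102
  h(5) = 1051/3.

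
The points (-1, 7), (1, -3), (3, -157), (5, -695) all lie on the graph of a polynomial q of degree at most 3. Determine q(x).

q(x) = -5x^3 - 3x^2 + 5

Write q(x) = ax^3 + bx^2 + cx + d. Substituting each data point gives a linear system:
  -a + b - c + d = 7
  a + b + c + d = -3
  27a + 9b + 3c + d = -157
  125a + 25b + 5c + d = -695
Solving the system yields a = -5, b = -3, c = 0, d = 5.
So q(x) = -5x³ - 3x² + 5.
Check: q(-1) = 7. ✓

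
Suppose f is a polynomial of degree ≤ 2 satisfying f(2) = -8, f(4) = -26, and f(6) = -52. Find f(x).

f(x) = -x^2 - 3x + 2

Write f(x) = ax^2 + bx + c. Substituting each data point gives a linear system:
  4a + 2b + c = -8
  16a + 4b + c = -26
  36a + 6b + c = -52
Solving the system yields a = -1, b = -3, c = 2.
So f(x) = -x² - 3x + 2.
Check: f(6) = -52. ✓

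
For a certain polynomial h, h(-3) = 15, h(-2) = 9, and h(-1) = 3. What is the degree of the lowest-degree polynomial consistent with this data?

Forward differences of the values at x = -3, -2, -1:
  h  : 15  9  3
  Δ  : -6  -6
  Δ^2: 0
The first differences are constant (-6) and nonzero, while all higher differences vanish, so the minimal degree is 1.

1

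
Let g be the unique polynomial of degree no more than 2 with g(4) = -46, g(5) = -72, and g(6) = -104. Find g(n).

g(n) = -3n^2 + n - 2

Write g(n) = an^2 + bn + c. Substituting each data point gives a linear system:
  16a + 4b + c = -46
  25a + 5b + c = -72
  36a + 6b + c = -104
Solving the system yields a = -3, b = 1, c = -2.
So g(n) = -3n^2 + n - 2.
Check: g(6) = -104. ✓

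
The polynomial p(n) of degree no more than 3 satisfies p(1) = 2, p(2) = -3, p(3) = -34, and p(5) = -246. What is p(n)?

p(n) = -3n^3 + 5n^2 + n - 1

Write p(n) = an^3 + bn^2 + cn + d. Substituting each data point gives a linear system:
  a + b + c + d = 2
  8a + 4b + 2c + d = -3
  27a + 9b + 3c + d = -34
  125a + 25b + 5c + d = -246
Solving the system yields a = -3, b = 5, c = 1, d = -1.
So p(n) = -3n^3 + 5n^2 + n - 1.
Check: p(2) = -3. ✓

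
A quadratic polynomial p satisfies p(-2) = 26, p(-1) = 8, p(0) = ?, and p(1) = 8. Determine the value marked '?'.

On equispaced nodes a degree-2 polynomial has vanishing third forward difference, so
  - p(-2) + 3·p(-1) - 3·p(0) + p(1) = 0.
Substituting the known values and solving for p(0):
  -3·p(0) = -6
  p(0) = 2.

2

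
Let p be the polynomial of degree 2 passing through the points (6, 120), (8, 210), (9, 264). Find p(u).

p(u) = 3u^2 + 3u - 6

Write p(u) = au^2 + bu + c. Substituting each data point gives a linear system:
  36a + 6b + c = 120
  64a + 8b + c = 210
  81a + 9b + c = 264
Solving the system yields a = 3, b = 3, c = -6.
So p(u) = 3u^2 + 3u - 6.
Check: p(8) = 210. ✓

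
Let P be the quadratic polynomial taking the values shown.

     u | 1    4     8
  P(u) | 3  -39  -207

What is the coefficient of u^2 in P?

Write P(u) = au^2 + bu + c. Substituting each data point gives a linear system:
  a + b + c = 3
  16a + 4b + c = -39
  64a + 8b + c = -207
Solving the system yields a = -4, b = 6, c = 1.
So P(u) = -4u² + 6u + 1.
The leading coefficient is -4.

-4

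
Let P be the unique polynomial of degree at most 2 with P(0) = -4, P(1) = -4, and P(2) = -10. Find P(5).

Write P(s) = as^2 + bs + c. Substituting each data point gives a linear system:
  c = -4
  a + b + c = -4
  4a + 2b + c = -10
Solving the system yields a = -3, b = 3, c = -4.
So P(s) = -3s² + 3s - 4.
Then P(5) = -64.

-64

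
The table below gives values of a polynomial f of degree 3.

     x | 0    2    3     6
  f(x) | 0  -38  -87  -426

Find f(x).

Using the Lagrange interpolation formula with nodes 0, 2, 3, 6:
  L_0(x) = (x - 2)(x - 3)(x - 6) / -36
  L_1(x) = x(x - 3)(x - 6) / 8
  L_2(x) = x(x - 2)(x - 6) / -9
  L_3(x) = x(x - 2)(x - 3) / 72
Then f(x) = 0·L_0(x) - 38·L_1(x) - 87·L_2(x) - 426·L_3(x).
Expanding and collecting terms gives f(x) = -x³ - 5x² - 5x.
Check: f(6) = -426. ✓

f(x) = -x^3 - 5x^2 - 5x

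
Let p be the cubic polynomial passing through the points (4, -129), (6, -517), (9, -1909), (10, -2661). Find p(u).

p(u) = -3u^3 + 3u^2 + 4u - 1

Write p(u) = au^3 + bu^2 + cu + d. Substituting each data point gives a linear system:
  64a + 16b + 4c + d = -129
  216a + 36b + 6c + d = -517
  729a + 81b + 9c + d = -1909
  1000a + 100b + 10c + d = -2661
Solving the system yields a = -3, b = 3, c = 4, d = -1.
So p(u) = -3u³ + 3u² + 4u - 1.
Check: p(10) = -2661. ✓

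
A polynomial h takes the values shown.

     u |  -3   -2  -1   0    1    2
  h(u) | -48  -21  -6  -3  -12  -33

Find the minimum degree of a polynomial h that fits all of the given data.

2

Forward differences of the values at u = -3, -2, -1, 0, 1, 2:
  h  : -48  -21  -6  -3  -12  -33
  Δ  : 27  15  3  -9  -21
  Δ^2: -12  -12  -12  -12
  Δ^3: 0  0  0
  Δ^4: 0  0
  Δ^5: 0
The second differences are constant (-12) and nonzero, while all higher differences vanish, so the minimal degree is 2.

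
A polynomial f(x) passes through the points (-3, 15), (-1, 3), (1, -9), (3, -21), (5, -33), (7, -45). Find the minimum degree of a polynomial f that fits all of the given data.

1

Forward differences of the values at x = -3, -1, 1, 3, 5, 7:
  f  : 15  3  -9  -21  -33  -45
  Δ  : -12  -12  -12  -12  -12
  Δ^2: 0  0  0  0
  Δ^3: 0  0  0
  Δ^4: 0  0
  Δ^5: 0
The first differences are constant (-12) and nonzero, while all higher differences vanish, so the minimal degree is 1.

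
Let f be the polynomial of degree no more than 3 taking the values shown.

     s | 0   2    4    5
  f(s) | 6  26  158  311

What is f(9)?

Using the Lagrange interpolation formula with nodes 0, 2, 4, 5:
  L_0(s) = (s - 2)(s - 4)(s - 5) / -40
  L_1(s) = s(s - 4)(s - 5) / 12
  L_2(s) = s(s - 2)(s - 5) / -8
  L_3(s) = s(s - 2)(s - 4) / 15
Then f(s) = 6·L_0(s) + 26·L_1(s) + 158·L_2(s) + 311·L_3(s).
Expanding and collecting terms gives f(s) = 3s³ - 4s² + 6s + 6.
Evaluating at s = 9: f(9) = 1923.

1923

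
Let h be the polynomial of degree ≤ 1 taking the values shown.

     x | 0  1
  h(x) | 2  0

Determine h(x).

Write h(x) = ax + b. Substituting each data point gives a linear system:
  b = 2
  a + b = 0
Solving the system yields a = -2, b = 2.
So h(x) = -2x + 2.
Check: h(1) = 0. ✓

h(x) = -2x + 2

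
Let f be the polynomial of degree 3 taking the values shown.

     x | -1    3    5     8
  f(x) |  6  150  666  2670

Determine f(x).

Write f(x) = ax^3 + bx^2 + cx + d. Substituting each data point gives a linear system:
  -a + b - c + d = 6
  27a + 9b + 3c + d = 150
  125a + 25b + 5c + d = 666
  512a + 64b + 8c + d = 2670
Solving the system yields a = 5, b = 2, c = -3, d = 6.
So f(x) = 5x^3 + 2x^2 - 3x + 6.
Check: f(8) = 2670. ✓

f(x) = 5x^3 + 2x^2 - 3x + 6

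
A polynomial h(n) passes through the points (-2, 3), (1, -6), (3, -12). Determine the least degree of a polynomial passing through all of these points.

Divided differences on the nodes -2, 1, 3:
  order 0: 3  -6  -12
  order 1: -3  -3
  order 2: 0
The order-1 divided differences are all -3 (nonzero) and every higher order vanishes, so the data lies on a polynomial of degree exactly 1.

1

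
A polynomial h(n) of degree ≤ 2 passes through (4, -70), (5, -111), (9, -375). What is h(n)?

h(n) = -5n^2 + 4n - 6

Using the Lagrange interpolation formula with nodes 4, 5, 9:
  L_0(n) = (n - 5)(n - 9) / 5
  L_1(n) = (n - 4)(n - 9) / -4
  L_2(n) = (n - 4)(n - 5) / 20
Then h(n) = -70·L_0(n) - 111·L_1(n) - 375·L_2(n).
Expanding and collecting terms gives h(n) = -5n^2 + 4n - 6.
Check: h(5) = -111. ✓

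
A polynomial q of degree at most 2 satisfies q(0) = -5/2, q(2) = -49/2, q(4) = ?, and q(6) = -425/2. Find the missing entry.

The 3 known points determine the degree-2 polynomial uniquely.
Write q(s) = as^2 + bs + c. Substituting each data point gives a linear system:
  c = -5/2
  4a + 2b + c = -49/2
  36a + 6b + c = -425/2
Solving the system yields a = -6, b = 1, c = -5/2.
So q(s) = -6s^2 + s - 5/2.
Then q(4) = -189/2.

-189/2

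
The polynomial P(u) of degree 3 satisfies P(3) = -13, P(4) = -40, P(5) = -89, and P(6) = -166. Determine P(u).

Write P(u) = au^3 + bu^2 + cu + d. Substituting each data point gives a linear system:
  27a + 9b + 3c + d = -13
  64a + 16b + 4c + d = -40
  125a + 25b + 5c + d = -89
  216a + 36b + 6c + d = -166
Solving the system yields a = -1, b = 1, c = 3, d = -4.
So P(u) = -u³ + u² + 3u - 4.
Check: P(6) = -166. ✓

P(u) = -u^3 + u^2 + 3u - 4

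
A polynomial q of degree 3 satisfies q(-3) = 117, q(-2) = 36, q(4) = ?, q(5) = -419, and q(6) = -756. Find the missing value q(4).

The 4 known points determine the degree-3 polynomial uniquely.
Write q(x) = ax^3 + bx^2 + cx + d. Substituting each data point gives a linear system:
  -27a + 9b - 3c + d = 117
  -8a + 4b - 2c + d = 36
  125a + 25b + 5c + d = -419
  216a + 36b + 6c + d = -756
Solving the system yields a = -4, b = 2, c = 5, d = 6.
So q(x) = -4x^3 + 2x^2 + 5x + 6.
Then q(4) = -198.

-198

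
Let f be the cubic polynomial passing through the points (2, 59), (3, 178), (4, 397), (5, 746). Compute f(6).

Using the Lagrange interpolation formula with nodes 2, 3, 4, 5:
  L_0(t) = (t - 3)(t - 4)(t - 5) / -6
  L_1(t) = (t - 2)(t - 4)(t - 5) / 2
  L_2(t) = (t - 2)(t - 3)(t - 5) / -2
  L_3(t) = (t - 2)(t - 3)(t - 4) / 6
Then f(t) = 59·L_0(t) + 178·L_1(t) + 397·L_2(t) + 746·L_3(t).
Expanding and collecting terms gives f(t) = 5t³ + 5t² - t + 1.
Evaluating at t = 6: f(6) = 1255.

1255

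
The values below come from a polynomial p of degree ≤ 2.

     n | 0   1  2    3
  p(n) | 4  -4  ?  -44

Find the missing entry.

The 3 known points determine the degree-2 polynomial uniquely.
Write p(n) = an^2 + bn + c. Substituting each data point gives a linear system:
  c = 4
  a + b + c = -4
  9a + 3b + c = -44
Solving the system yields a = -4, b = -4, c = 4.
So p(n) = -4n^2 - 4n + 4.
Then p(2) = -20.

-20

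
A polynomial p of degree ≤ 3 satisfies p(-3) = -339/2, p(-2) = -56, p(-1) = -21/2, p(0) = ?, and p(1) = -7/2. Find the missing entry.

The 4 known points determine the degree-3 polynomial uniquely.
Write p(u) = au^3 + bu^2 + cu + d. Substituting each data point gives a linear system:
  -27a + 9b - 3c + d = -339/2
  -8a + 4b - 2c + d = -56
  -a + b - c + d = -21/2
  a + b + c + d = -7/2
Solving the system yields a = 5, b = -4, c = -3/2, d = -3.
So p(u) = 5u^3 - 4u^2 - (3/2)u - 3.
Then p(0) = -3.

-3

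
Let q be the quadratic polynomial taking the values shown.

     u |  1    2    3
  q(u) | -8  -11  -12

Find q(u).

Write q(u) = au^2 + bu + c. Substituting each data point gives a linear system:
  a + b + c = -8
  4a + 2b + c = -11
  9a + 3b + c = -12
Solving the system yields a = 1, b = -6, c = -3.
So q(u) = u² - 6u - 3.
Check: q(2) = -11. ✓

q(u) = u^2 - 6u - 3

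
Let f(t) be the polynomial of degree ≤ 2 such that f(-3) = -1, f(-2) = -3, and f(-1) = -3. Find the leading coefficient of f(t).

Write f(t) = at^2 + bt + c. Substituting each data point gives a linear system:
  9a - 3b + c = -1
  4a - 2b + c = -3
  a - b + c = -3
Solving the system yields a = 1, b = 3, c = -1.
So f(t) = t^2 + 3t - 1.
The leading coefficient is 1.

1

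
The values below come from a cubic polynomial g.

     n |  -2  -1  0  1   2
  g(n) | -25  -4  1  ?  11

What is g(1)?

2

The 4 known points determine the degree-3 polynomial uniquely.
Write g(n) = an^3 + bn^2 + cn + d. Substituting each data point gives a linear system:
  -8a + 4b - 2c + d = -25
  -a + b - c + d = -4
  d = 1
  8a + 4b + 2c + d = 11
Solving the system yields a = 2, b = -2, c = 1, d = 1.
So g(n) = 2n^3 - 2n^2 + n + 1.
Then g(1) = 2.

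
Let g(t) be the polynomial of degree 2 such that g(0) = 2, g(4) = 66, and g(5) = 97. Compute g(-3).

Write g(t) = at^2 + bt + c. Substituting each data point gives a linear system:
  c = 2
  16a + 4b + c = 66
  25a + 5b + c = 97
Solving the system yields a = 3, b = 4, c = 2.
So g(t) = 3t^2 + 4t + 2.
Then g(-3) = 17.

17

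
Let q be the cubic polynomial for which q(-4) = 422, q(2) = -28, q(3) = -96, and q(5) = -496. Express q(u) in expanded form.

q(u) = -5u^3 + 6u^2 - 3u - 6

Using the Lagrange interpolation formula with nodes -4, 2, 3, 5:
  L_0(u) = (u - 2)(u - 3)(u - 5) / -378
  L_1(u) = (u + 4)(u - 3)(u - 5) / 18
  L_2(u) = (u + 4)(u - 2)(u - 5) / -14
  L_3(u) = (u + 4)(u - 2)(u - 3) / 54
Then q(u) = 422·L_0(u) - 28·L_1(u) - 96·L_2(u) - 496·L_3(u).
Expanding and collecting terms gives q(u) = -5u³ + 6u² - 3u - 6.
Check: q(5) = -496. ✓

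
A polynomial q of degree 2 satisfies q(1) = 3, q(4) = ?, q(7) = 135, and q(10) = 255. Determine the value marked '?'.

On equispaced nodes a degree-2 polynomial has vanishing third forward difference, so
  - q(1) + 3·q(4) - 3·q(7) + q(10) = 0.
Substituting the known values and solving for q(4):
  3·q(4) = 153
  q(4) = 51.

51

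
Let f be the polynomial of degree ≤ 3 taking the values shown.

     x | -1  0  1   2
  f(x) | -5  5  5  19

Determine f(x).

f(x) = 4x^3 - 5x^2 + x + 5

Write f(x) = ax^3 + bx^2 + cx + d. Substituting each data point gives a linear system:
  -a + b - c + d = -5
  d = 5
  a + b + c + d = 5
  8a + 4b + 2c + d = 19
Solving the system yields a = 4, b = -5, c = 1, d = 5.
So f(x) = 4x³ - 5x² + x + 5.
Check: f(0) = 5. ✓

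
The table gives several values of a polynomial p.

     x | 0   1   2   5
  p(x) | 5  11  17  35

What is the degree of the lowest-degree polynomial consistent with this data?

Divided differences on the nodes 0, 1, 2, 5:
  order 0: 5  11  17  35
  order 1: 6  6  6
  order 2: 0  0
  order 3: 0
The order-1 divided differences are all 6 (nonzero) and every higher order vanishes, so the data lies on a polynomial of degree exactly 1.

1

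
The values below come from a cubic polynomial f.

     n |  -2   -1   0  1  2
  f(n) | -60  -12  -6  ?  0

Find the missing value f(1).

The 4 known points determine the degree-3 polynomial uniquely.
Write f(n) = an^3 + bn^2 + cn + d. Substituting each data point gives a linear system:
  -8a + 4b - 2c + d = -60
  -a + b - c + d = -12
  d = -6
  8a + 4b + 2c + d = 0
Solving the system yields a = 5, b = -6, c = -5, d = -6.
So f(n) = 5n^3 - 6n^2 - 5n - 6.
Then f(1) = -12.

-12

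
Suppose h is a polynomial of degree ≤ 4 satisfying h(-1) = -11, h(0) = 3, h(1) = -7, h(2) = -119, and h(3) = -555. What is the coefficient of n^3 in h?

Write h(n) = an^4 + bn^3 + cn^2 + dn + e. Substituting each data point gives a linear system:
  a - b + c - d + e = -11
  e = 3
  a + b + c + d + e = -7
  16a + 8b + 4c + 2d + e = -119
  81a + 27b + 9c + 3d + e = -555
Solving the system yields a = -6, b = -1, c = -6, d = 3, e = 3.
So h(n) = -6n^4 - n^3 - 6n^2 + 3n + 3.
The coefficient of n^3 is -1.

-1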